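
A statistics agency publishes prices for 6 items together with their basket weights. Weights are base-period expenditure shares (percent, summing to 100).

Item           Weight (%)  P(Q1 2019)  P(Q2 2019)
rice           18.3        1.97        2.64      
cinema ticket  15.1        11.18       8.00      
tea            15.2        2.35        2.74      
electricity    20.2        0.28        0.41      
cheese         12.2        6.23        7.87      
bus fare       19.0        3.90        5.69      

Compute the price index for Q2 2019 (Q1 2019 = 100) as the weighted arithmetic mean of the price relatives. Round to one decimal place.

rice: 18.3 × (2.64/1.97) = 18.3 × 1.340102 = 24.5239
cinema ticket: 15.1 × (8.00/11.18) = 15.1 × 0.715564 = 10.8050
tea: 15.2 × (2.74/2.35) = 15.2 × 1.165957 = 17.7226
electricity: 20.2 × (0.41/0.28) = 20.2 × 1.464286 = 29.5786
cheese: 12.2 × (7.87/6.23) = 12.2 × 1.263242 = 15.4116
bus fare: 19.0 × (5.69/3.90) = 19.0 × 1.458974 = 27.7205
Index = Σ wᵢ·(p₁ᵢ/p₀ᵢ) = 24.5239 + 10.8050 + 17.7226 + 29.5786 + 15.4116 + 27.7205 = 125.7621

125.8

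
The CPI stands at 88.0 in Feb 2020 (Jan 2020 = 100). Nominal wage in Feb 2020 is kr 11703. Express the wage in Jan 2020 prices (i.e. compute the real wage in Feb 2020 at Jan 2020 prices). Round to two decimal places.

Real = Nominal ÷ (Index/100) = 11703 ÷ (88.0/100)
     = 11703 ÷ 0.880 = 13298.8636

13298.86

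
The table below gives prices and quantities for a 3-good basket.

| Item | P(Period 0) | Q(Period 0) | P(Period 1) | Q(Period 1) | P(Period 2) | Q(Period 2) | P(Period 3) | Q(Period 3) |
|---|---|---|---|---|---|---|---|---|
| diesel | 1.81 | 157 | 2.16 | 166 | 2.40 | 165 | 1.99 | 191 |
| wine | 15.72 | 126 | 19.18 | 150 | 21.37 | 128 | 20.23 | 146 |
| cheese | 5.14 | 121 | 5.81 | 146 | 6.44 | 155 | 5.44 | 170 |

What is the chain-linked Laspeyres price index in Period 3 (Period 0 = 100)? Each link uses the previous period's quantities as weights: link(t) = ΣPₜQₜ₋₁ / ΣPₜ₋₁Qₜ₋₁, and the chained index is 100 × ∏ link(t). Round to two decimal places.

121.42

Link Period 0→Period 1:
ΣP(Period 1)Q(Period 0) = 2.16×157 + 19.18×126 + 5.81×121 = 339.12 + 2416.68 + 703.01 = 3458.81
ΣP(Period 0)Q(Period 0) = 1.81×157 + 15.72×126 + 5.14×121 = 284.17 + 1980.72 + 621.94 = 2886.83
link = 3458.81/2886.83 = 1.198134
Link Period 1→Period 2:
ΣP(Period 2)Q(Period 1) = 2.40×166 + 21.37×150 + 6.44×146 = 398.4 + 3205.5 + 940.24 = 4544.14
ΣP(Period 1)Q(Period 1) = 2.16×166 + 19.18×150 + 5.81×146 = 358.56 + 2877 + 848.26 = 4083.82
link = 4544.14/4083.82 = 1.112718
Link Period 2→Period 3:
ΣP(Period 3)Q(Period 2) = 1.99×165 + 20.23×128 + 5.44×155 = 328.35 + 2589.44 + 843.2 = 3760.99
ΣP(Period 2)Q(Period 2) = 2.40×165 + 21.37×128 + 6.44×155 = 396 + 2735.36 + 998.2 = 4129.56
link = 3760.99/4129.56 = 0.910748
Chained index = 100 × 1.198134 × 1.112718 × 0.910748 = 121.4197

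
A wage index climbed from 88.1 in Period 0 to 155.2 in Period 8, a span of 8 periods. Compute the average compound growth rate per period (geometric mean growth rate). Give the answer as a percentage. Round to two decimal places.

Growth factor = (155.2/88.1)^(1/8) = (1.761635)^(1/8) = 1.073345
Growth rate = 1.073345 − 1 = 0.073345 = 7.3345%

7.33%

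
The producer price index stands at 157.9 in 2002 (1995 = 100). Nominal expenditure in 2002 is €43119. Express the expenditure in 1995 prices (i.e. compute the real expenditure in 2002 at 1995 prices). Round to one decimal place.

Real = Nominal ÷ (Index/100) = 43119 ÷ (157.9/100)
     = 43119 ÷ 1.579 = 27307.7897

27307.8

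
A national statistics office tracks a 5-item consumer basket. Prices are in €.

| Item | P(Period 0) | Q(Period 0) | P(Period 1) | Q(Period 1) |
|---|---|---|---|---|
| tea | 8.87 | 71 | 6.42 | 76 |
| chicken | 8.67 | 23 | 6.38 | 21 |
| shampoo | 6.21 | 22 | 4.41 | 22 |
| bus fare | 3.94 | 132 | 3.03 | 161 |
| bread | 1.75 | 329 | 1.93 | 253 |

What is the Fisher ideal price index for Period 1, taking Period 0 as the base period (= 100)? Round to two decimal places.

Laspeyres component (base-period weights):
ΣP(Period 1)Q(Period 0) = 6.42×71 + 6.38×23 + 4.41×22 + 3.03×132 + 1.93×329 = 455.82 + 146.74 + 97.02 + 399.96 + 634.97 = 1734.51
ΣP(Period 0)Q(Period 0) = 8.87×71 + 8.67×23 + 6.21×22 + 3.94×132 + 1.75×329 = 629.77 + 199.41 + 136.62 + 520.08 + 575.75 = 2061.63
L = 1734.51 / 2061.63 × 100 = 84.1329
Paasche component (current-period weights):
ΣP(Period 1)Q(Period 1) = 6.42×76 + 6.38×21 + 4.41×22 + 3.03×161 + 1.93×253 = 487.92 + 133.98 + 97.02 + 487.83 + 488.29 = 1695.04
ΣP(Period 0)Q(Period 1) = 8.87×76 + 8.67×21 + 6.21×22 + 3.94×161 + 1.75×253 = 674.12 + 182.07 + 136.62 + 634.34 + 442.75 = 2069.9
P = 1695.04 / 2069.9 × 100 = 81.8899
Fisher = √(L × P) = √(84.1329 × 81.8899) = 83.0039

83.00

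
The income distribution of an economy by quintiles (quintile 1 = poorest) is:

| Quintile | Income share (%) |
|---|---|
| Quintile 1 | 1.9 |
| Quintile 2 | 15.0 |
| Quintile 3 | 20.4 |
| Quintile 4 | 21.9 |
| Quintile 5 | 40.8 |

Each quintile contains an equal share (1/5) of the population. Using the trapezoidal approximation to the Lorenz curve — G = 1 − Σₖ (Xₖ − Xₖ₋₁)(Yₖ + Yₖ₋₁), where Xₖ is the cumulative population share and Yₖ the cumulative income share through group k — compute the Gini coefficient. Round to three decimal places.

0.339

Cumulative income shares Yₖ: 0.0190, 0.1690, 0.3730, 0.5920, 1.0000
Σ (Xₖ−Xₖ₋₁)(Yₖ+Yₖ₋₁) = (1/5)(0.0190+0.0000) + (1/5)(0.1690+0.0190) + (1/5)(0.3730+0.1690) + (1/5)(0.5920+0.3730) + (1/5)(1.0000+0.5920)
  = 0.0038 + 0.0376 + 0.1084 + 0.1930 + 0.3184 = 0.6612
G = 1 − 0.6612 = 0.3388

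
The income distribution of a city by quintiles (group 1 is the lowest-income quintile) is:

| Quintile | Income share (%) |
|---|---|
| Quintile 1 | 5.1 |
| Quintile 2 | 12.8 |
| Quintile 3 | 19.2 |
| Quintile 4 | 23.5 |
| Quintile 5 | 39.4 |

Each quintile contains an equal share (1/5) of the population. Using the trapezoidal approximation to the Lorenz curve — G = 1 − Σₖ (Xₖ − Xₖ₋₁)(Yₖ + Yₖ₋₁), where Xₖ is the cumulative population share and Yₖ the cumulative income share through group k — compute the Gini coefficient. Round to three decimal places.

Cumulative income shares Yₖ: 0.0510, 0.1790, 0.3710, 0.6060, 1.0000
Σ (Xₖ−Xₖ₋₁)(Yₖ+Yₖ₋₁) = (1/5)(0.0510+0.0000) + (1/5)(0.1790+0.0510) + (1/5)(0.3710+0.1790) + (1/5)(0.6060+0.3710) + (1/5)(1.0000+0.6060)
  = 0.0102 + 0.0460 + 0.1100 + 0.1954 + 0.3212 = 0.6828
G = 1 − 0.6828 = 0.3172

0.317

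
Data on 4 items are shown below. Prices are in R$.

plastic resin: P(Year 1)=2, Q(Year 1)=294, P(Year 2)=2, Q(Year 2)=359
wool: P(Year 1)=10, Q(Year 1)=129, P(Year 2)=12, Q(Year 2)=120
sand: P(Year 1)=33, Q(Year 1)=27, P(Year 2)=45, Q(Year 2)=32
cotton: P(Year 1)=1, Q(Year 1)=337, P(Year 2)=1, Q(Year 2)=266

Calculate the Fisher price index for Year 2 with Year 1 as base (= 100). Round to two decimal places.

119.00

Laspeyres component (base-period weights):
ΣP(Year 2)Q(Year 1) = 2×294 + 12×129 + 45×27 + 1×337 = 588 + 1548 + 1215 + 337 = 3688
ΣP(Year 1)Q(Year 1) = 2×294 + 10×129 + 33×27 + 1×337 = 588 + 1290 + 891 + 337 = 3106
L = 3688 / 3106 × 100 = 118.7379
Paasche component (current-period weights):
ΣP(Year 2)Q(Year 2) = 2×359 + 12×120 + 45×32 + 1×266 = 718 + 1440 + 1440 + 266 = 3864
ΣP(Year 1)Q(Year 2) = 2×359 + 10×120 + 33×32 + 1×266 = 718 + 1200 + 1056 + 266 = 3240
P = 3864 / 3240 × 100 = 119.2593
Fisher = √(L × P) = √(118.7379 × 119.2593) = 118.9983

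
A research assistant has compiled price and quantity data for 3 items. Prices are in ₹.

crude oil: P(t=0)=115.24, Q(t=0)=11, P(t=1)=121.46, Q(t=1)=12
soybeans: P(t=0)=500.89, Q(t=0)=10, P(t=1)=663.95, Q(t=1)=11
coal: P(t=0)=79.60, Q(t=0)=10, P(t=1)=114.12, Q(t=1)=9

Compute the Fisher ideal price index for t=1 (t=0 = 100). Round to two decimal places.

Laspeyres component (base-period weights):
ΣP(t=1)Q(t=0) = 121.46×11 + 663.95×10 + 114.12×10 = 1336.06 + 6639.5 + 1141.2 = 9116.76
ΣP(t=0)Q(t=0) = 115.24×11 + 500.89×10 + 79.60×10 = 1267.64 + 5008.9 + 796 = 7072.54
L = 9116.76 / 7072.54 × 100 = 128.9036
Paasche component (current-period weights):
ΣP(t=1)Q(t=1) = 121.46×12 + 663.95×11 + 114.12×9 = 1457.52 + 7303.45 + 1027.08 = 9788.05
ΣP(t=0)Q(t=1) = 115.24×12 + 500.89×11 + 79.60×9 = 1382.88 + 5509.79 + 716.4 = 7609.07
P = 9788.05 / 7609.07 × 100 = 128.6366
Fisher = √(L × P) = √(128.9036 × 128.6366) = 128.7700

128.77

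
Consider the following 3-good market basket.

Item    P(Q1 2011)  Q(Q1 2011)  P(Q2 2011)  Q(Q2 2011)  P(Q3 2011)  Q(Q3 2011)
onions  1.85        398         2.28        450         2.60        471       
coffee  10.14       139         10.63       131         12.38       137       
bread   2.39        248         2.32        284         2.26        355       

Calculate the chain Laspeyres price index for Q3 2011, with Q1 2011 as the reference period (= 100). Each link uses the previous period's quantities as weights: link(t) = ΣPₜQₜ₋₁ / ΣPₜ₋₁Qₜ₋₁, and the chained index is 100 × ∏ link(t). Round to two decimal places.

Link Q1 2011→Q2 2011:
ΣP(Q2 2011)Q(Q1 2011) = 2.28×398 + 10.63×139 + 2.32×248 = 907.44 + 1477.57 + 575.36 = 2960.37
ΣP(Q1 2011)Q(Q1 2011) = 1.85×398 + 10.14×139 + 2.39×248 = 736.3 + 1409.46 + 592.72 = 2738.48
link = 2960.37/2738.48 = 1.081027
Link Q2 2011→Q3 2011:
ΣP(Q3 2011)Q(Q2 2011) = 2.60×450 + 12.38×131 + 2.26×284 = 1170 + 1621.78 + 641.84 = 3433.62
ΣP(Q2 2011)Q(Q2 2011) = 2.28×450 + 10.63×131 + 2.32×284 = 1026 + 1392.53 + 658.88 = 3077.41
link = 3433.62/3077.41 = 1.115750
Chained index = 100 × 1.081027 × 1.115750 = 120.6155

120.62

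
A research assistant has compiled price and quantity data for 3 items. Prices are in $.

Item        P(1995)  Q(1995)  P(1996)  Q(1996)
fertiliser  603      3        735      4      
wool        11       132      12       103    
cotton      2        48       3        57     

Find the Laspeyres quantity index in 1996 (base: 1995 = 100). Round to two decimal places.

109.00

Laspeyres quantity index uses base-period prices as weights.
ΣP(1995)·Q(1996) = 603×4 + 11×103 + 2×57 = 2412 + 1133 + 114 = 3659
ΣP(1995)·Q(1995) = 603×3 + 11×132 + 2×48 = 1809 + 1452 + 96 = 3357
Index = 3659 / 3357 × 100 = 108.9961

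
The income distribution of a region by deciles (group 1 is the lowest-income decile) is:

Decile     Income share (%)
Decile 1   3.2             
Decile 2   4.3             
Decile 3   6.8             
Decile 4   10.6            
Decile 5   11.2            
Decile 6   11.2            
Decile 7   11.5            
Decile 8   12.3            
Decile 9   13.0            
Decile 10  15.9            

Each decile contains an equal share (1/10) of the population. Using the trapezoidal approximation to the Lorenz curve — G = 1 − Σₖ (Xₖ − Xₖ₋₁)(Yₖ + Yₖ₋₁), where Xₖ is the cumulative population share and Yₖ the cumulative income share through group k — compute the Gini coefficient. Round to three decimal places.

Cumulative income shares Yₖ: 0.0320, 0.0750, 0.1430, 0.2490, 0.3610, 0.4730, 0.5880, 0.7110, 0.8410, 1.0000
Σ (Xₖ−Xₖ₋₁)(Yₖ+Yₖ₋₁) = (1/10)(0.0320+0.0000) + (1/10)(0.0750+0.0320) + (1/10)(0.1430+0.0750) + (1/10)(0.2490+0.1430) + (1/10)(0.3610+0.2490) + (1/10)(0.4730+0.3610) + (1/10)(0.5880+0.4730) + (1/10)(0.7110+0.5880) + (1/10)(0.8410+0.7110) + (1/10)(1.0000+0.8410)
  = 0.0032 + 0.0107 + 0.0218 + 0.0392 + 0.0610 + 0.0834 + 0.1061 + 0.1299 + 0.1552 + 0.1841 = 0.7946
G = 1 − 0.7946 = 0.2054

0.205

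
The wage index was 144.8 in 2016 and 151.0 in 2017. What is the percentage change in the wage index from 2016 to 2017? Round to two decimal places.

Change = (151.0 − 144.8) / 144.8 × 100
       = 6.2 / 144.8 × 100 = 4.2818%

4.28%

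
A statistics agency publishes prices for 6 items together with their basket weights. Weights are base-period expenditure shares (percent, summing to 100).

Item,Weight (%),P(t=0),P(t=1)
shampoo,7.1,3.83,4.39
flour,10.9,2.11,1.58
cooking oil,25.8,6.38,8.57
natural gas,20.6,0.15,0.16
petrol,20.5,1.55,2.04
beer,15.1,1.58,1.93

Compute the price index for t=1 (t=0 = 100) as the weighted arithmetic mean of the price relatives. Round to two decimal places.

118.36

shampoo: 7.1 × (4.39/3.83) = 7.1 × 1.146214 = 8.1381
flour: 10.9 × (1.58/2.11) = 10.9 × 0.748815 = 8.1621
cooking oil: 25.8 × (8.57/6.38) = 25.8 × 1.343260 = 34.6561
natural gas: 20.6 × (0.16/0.15) = 20.6 × 1.066667 = 21.9733
petrol: 20.5 × (2.04/1.55) = 20.5 × 1.316129 = 26.9806
beer: 15.1 × (1.93/1.58) = 15.1 × 1.221519 = 18.4449
Index = Σ wᵢ·(p₁ᵢ/p₀ᵢ) = 8.1381 + 8.1621 + 34.6561 + 21.9733 + 26.9806 + 18.4449 = 118.3552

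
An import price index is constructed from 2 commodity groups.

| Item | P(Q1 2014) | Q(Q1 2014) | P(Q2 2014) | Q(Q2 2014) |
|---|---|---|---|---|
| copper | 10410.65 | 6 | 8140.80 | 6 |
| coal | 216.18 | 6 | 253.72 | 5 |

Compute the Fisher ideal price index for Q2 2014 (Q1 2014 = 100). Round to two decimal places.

Laspeyres component (base-period weights):
ΣP(Q2 2014)Q(Q1 2014) = 8140.80×6 + 253.72×6 = 48844.8 + 1522.32 = 50367.12
ΣP(Q1 2014)Q(Q1 2014) = 10410.65×6 + 216.18×6 = 62463.9 + 1297.08 = 63760.98
L = 50367.12 / 63760.98 × 100 = 78.9936
Paasche component (current-period weights):
ΣP(Q2 2014)Q(Q2 2014) = 8140.80×6 + 253.72×5 = 48844.8 + 1268.6 = 50113.4
ΣP(Q1 2014)Q(Q2 2014) = 10410.65×6 + 216.18×5 = 62463.9 + 1080.9 = 63544.8
P = 50113.4 / 63544.8 × 100 = 78.8631
Fisher = √(L × P) = √(78.9936 × 78.8631) = 78.9283

78.93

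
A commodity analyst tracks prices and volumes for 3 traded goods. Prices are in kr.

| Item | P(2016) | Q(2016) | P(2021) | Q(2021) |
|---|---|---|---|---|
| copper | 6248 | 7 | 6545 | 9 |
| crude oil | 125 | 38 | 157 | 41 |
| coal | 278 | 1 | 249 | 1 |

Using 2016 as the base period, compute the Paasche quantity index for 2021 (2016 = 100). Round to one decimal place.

Paasche quantity index uses current-period prices as weights.
ΣP(2021)·Q(2021) = 6545×9 + 157×41 + 249×1 = 58905 + 6437 + 249 = 65591
ΣP(2021)·Q(2016) = 6545×7 + 157×38 + 249×1 = 45815 + 5966 + 249 = 52030
Index = 65591 / 52030 × 100 = 126.0638

126.1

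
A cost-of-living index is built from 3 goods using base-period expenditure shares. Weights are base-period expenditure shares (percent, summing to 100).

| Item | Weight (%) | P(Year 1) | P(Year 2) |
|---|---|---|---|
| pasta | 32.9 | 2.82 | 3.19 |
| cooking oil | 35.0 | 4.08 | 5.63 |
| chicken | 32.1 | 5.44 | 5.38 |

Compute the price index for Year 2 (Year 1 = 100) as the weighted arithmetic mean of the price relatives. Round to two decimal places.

pasta: 32.9 × (3.19/2.82) = 32.9 × 1.131206 = 37.2167
cooking oil: 35.0 × (5.63/4.08) = 35.0 × 1.379902 = 48.2966
chicken: 32.1 × (5.38/5.44) = 32.1 × 0.988971 = 31.7460
Index = Σ wᵢ·(p₁ᵢ/p₀ᵢ) = 37.2167 + 48.2966 + 31.7460 = 117.2592

117.26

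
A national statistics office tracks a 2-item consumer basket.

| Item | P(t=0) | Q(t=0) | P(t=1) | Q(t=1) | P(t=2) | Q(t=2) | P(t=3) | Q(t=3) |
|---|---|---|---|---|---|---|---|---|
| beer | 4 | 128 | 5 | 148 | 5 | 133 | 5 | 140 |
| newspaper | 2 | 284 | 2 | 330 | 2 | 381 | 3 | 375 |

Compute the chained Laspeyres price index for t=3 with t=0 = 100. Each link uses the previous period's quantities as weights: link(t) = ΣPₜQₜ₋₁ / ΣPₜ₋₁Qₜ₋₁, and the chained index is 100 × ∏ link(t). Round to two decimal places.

Link t=0→t=1:
ΣP(t=1)Q(t=0) = 5×128 + 2×284 = 640 + 568 = 1208
ΣP(t=0)Q(t=0) = 4×128 + 2×284 = 512 + 568 = 1080
link = 1208/1080 = 1.118519
Link t=1→t=2:
ΣP(t=2)Q(t=1) = 5×148 + 2×330 = 740 + 660 = 1400
ΣP(t=1)Q(t=1) = 5×148 + 2×330 = 740 + 660 = 1400
link = 1400/1400 = 1.000000
Link t=2→t=3:
ΣP(t=3)Q(t=2) = 5×133 + 3×381 = 665 + 1143 = 1808
ΣP(t=2)Q(t=2) = 5×133 + 2×381 = 665 + 762 = 1427
link = 1808/1427 = 1.266994
Chained index = 100 × 1.118519 × 1.000000 × 1.266994 = 141.7156

141.72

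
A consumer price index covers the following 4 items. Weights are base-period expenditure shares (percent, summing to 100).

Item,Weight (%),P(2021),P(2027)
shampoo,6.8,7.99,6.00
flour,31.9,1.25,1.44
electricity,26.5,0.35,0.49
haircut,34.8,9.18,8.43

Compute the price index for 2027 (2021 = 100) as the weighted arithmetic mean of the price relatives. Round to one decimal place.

110.9

shampoo: 6.8 × (6.00/7.99) = 6.8 × 0.750939 = 5.1064
flour: 31.9 × (1.44/1.25) = 31.9 × 1.152000 = 36.7488
electricity: 26.5 × (0.49/0.35) = 26.5 × 1.400000 = 37.1000
haircut: 34.8 × (8.43/9.18) = 34.8 × 0.918301 = 31.9569
Index = Σ wᵢ·(p₁ᵢ/p₀ᵢ) = 5.1064 + 36.7488 + 37.1000 + 31.9569 = 110.9120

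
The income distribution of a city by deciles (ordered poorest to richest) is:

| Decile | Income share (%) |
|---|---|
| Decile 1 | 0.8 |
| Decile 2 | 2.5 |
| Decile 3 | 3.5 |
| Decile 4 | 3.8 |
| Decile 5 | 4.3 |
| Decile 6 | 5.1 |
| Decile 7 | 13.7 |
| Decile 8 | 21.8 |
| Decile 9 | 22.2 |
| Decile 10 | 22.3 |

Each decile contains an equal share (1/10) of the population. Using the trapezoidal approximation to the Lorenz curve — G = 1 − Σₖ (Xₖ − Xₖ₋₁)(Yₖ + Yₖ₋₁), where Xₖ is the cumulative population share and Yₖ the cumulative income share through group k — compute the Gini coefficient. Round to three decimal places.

Cumulative income shares Yₖ: 0.0080, 0.0330, 0.0680, 0.1060, 0.1490, 0.2000, 0.3370, 0.5550, 0.7770, 1.0000
Σ (Xₖ−Xₖ₋₁)(Yₖ+Yₖ₋₁) = (1/10)(0.0080+0.0000) + (1/10)(0.0330+0.0080) + (1/10)(0.0680+0.0330) + (1/10)(0.1060+0.0680) + (1/10)(0.1490+0.1060) + (1/10)(0.2000+0.1490) + (1/10)(0.3370+0.2000) + (1/10)(0.5550+0.3370) + (1/10)(0.7770+0.5550) + (1/10)(1.0000+0.7770)
  = 0.0008 + 0.0041 + 0.0101 + 0.0174 + 0.0255 + 0.0349 + 0.0537 + 0.0892 + 0.1332 + 0.1777 = 0.5466
G = 1 − 0.5466 = 0.4534

0.453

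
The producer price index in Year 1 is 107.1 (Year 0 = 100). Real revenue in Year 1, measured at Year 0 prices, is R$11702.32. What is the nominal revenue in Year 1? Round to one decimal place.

12533.2

Nominal = Real × (Index/100) = 11702.32 × (107.1/100)
        = 11702.32 × 1.071 = 12533.1847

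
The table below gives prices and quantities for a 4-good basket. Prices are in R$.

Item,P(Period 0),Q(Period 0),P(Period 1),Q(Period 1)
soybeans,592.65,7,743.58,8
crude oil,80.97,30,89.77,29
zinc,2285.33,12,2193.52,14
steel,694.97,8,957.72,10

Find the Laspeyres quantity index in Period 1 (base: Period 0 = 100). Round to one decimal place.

116.4

Laspeyres quantity index uses base-period prices as weights.
ΣP(Period 0)·Q(Period 1) = 592.65×8 + 80.97×29 + 2285.33×14 + 694.97×10 = 4741.2 + 2348.13 + 31994.62 + 6949.7 = 46033.65
ΣP(Period 0)·Q(Period 0) = 592.65×7 + 80.97×30 + 2285.33×12 + 694.97×8 = 4148.55 + 2429.1 + 27423.96 + 5559.76 = 39561.37
Index = 46033.65 / 39561.37 × 100 = 116.3601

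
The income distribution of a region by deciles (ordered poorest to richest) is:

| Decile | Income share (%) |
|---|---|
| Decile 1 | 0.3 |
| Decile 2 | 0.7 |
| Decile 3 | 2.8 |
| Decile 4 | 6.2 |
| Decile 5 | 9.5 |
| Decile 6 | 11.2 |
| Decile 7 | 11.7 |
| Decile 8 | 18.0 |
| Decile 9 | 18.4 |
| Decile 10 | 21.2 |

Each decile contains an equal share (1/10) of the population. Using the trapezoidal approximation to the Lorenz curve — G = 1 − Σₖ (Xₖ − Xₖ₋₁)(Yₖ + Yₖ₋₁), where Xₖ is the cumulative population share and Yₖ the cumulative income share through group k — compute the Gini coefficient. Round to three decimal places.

0.406

Cumulative income shares Yₖ: 0.0030, 0.0100, 0.0380, 0.1000, 0.1950, 0.3070, 0.4240, 0.6040, 0.7880, 1.0000
Σ (Xₖ−Xₖ₋₁)(Yₖ+Yₖ₋₁) = (1/10)(0.0030+0.0000) + (1/10)(0.0100+0.0030) + (1/10)(0.0380+0.0100) + (1/10)(0.1000+0.0380) + (1/10)(0.1950+0.1000) + (1/10)(0.3070+0.1950) + (1/10)(0.4240+0.3070) + (1/10)(0.6040+0.4240) + (1/10)(0.7880+0.6040) + (1/10)(1.0000+0.7880)
  = 0.0003 + 0.0013 + 0.0048 + 0.0138 + 0.0295 + 0.0502 + 0.0731 + 0.1028 + 0.1392 + 0.1788 = 0.5938
G = 1 − 0.5938 = 0.4062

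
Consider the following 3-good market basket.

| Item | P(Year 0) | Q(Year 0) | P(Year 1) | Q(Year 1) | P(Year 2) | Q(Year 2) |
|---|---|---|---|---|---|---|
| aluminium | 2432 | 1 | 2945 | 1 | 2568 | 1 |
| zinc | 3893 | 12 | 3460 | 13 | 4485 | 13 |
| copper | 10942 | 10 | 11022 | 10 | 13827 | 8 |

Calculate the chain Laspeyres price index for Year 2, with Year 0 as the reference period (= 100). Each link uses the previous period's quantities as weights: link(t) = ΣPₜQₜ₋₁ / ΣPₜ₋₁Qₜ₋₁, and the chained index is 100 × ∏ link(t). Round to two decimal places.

122.84

Link Year 0→Year 1:
ΣP(Year 1)Q(Year 0) = 2945×1 + 3460×12 + 11022×10 = 2945 + 41520 + 110220 = 154685
ΣP(Year 0)Q(Year 0) = 2432×1 + 3893×12 + 10942×10 = 2432 + 46716 + 109420 = 158568
link = 154685/158568 = 0.975512
Link Year 1→Year 2:
ΣP(Year 2)Q(Year 1) = 2568×1 + 4485×13 + 13827×10 = 2568 + 58305 + 138270 = 199143
ΣP(Year 1)Q(Year 1) = 2945×1 + 3460×13 + 11022×10 = 2945 + 44980 + 110220 = 158145
link = 199143/158145 = 1.259243
Chained index = 100 × 0.975512 × 1.259243 = 122.8407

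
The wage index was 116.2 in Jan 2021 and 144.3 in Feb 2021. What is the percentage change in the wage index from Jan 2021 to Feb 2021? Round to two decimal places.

24.18%

Change = (144.3 − 116.2) / 116.2 × 100
       = 28.1 / 116.2 × 100 = 24.1824%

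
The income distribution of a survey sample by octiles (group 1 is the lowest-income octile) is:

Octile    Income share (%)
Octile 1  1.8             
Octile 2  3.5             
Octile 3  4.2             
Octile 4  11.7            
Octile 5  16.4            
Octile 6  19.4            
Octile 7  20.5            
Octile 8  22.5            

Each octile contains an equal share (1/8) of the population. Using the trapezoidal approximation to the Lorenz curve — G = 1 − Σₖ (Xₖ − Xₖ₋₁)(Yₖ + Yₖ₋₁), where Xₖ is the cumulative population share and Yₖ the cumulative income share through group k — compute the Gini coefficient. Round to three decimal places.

Cumulative income shares Yₖ: 0.0180, 0.0530, 0.0950, 0.2120, 0.3760, 0.5700, 0.7750, 1.0000
Σ (Xₖ−Xₖ₋₁)(Yₖ+Yₖ₋₁) = (1/8)(0.0180+0.0000) + (1/8)(0.0530+0.0180) + (1/8)(0.0950+0.0530) + (1/8)(0.2120+0.0950) + (1/8)(0.3760+0.2120) + (1/8)(0.5700+0.3760) + (1/8)(0.7750+0.5700) + (1/8)(1.0000+0.7750)
  = 0.0023 + 0.0089 + 0.0185 + 0.0384 + 0.0735 + 0.1182 + 0.1681 + 0.2219 = 0.6497
G = 1 − 0.6497 = 0.3503

0.350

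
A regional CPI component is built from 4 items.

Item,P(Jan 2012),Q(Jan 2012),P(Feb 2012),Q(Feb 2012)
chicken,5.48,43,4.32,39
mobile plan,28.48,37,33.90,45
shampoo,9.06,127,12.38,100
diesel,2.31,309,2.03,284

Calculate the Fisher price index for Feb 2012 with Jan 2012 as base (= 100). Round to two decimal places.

Laspeyres component (base-period weights):
ΣP(Feb 2012)Q(Jan 2012) = 4.32×43 + 33.90×37 + 12.38×127 + 2.03×309 = 185.76 + 1254.3 + 1572.26 + 627.27 = 3639.59
ΣP(Jan 2012)Q(Jan 2012) = 5.48×43 + 28.48×37 + 9.06×127 + 2.31×309 = 235.64 + 1053.76 + 1150.62 + 713.79 = 3153.81
L = 3639.59 / 3153.81 × 100 = 115.4030
Paasche component (current-period weights):
ΣP(Feb 2012)Q(Feb 2012) = 4.32×39 + 33.90×45 + 12.38×100 + 2.03×284 = 168.48 + 1525.5 + 1238 + 576.52 = 3508.5
ΣP(Jan 2012)Q(Feb 2012) = 5.48×39 + 28.48×45 + 9.06×100 + 2.31×284 = 213.72 + 1281.6 + 906 + 656.04 = 3057.36
P = 3508.5 / 3057.36 × 100 = 114.7559
Fisher = √(L × P) = √(115.4030 × 114.7559) = 115.0790

115.08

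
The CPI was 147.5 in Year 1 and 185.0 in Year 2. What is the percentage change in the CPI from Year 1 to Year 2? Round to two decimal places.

25.42%

Change = (185.0 − 147.5) / 147.5 × 100
       = 37.5 / 147.5 × 100 = 25.4237%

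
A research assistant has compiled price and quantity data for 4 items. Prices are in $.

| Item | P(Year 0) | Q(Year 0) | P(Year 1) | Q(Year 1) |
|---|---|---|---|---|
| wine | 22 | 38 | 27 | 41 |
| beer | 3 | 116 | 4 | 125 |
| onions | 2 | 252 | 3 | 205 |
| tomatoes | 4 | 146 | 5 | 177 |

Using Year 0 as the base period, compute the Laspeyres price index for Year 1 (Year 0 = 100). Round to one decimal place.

131.0

Laspeyres price index uses base-period quantities as weights.
ΣP(Year 1)·Q(Year 0) = 27×38 + 4×116 + 3×252 + 5×146 = 1026 + 464 + 756 + 730 = 2976
ΣP(Year 0)·Q(Year 0) = 22×38 + 3×116 + 2×252 + 4×146 = 836 + 348 + 504 + 584 = 2272
Index = 2976 / 2272 × 100 = 130.9859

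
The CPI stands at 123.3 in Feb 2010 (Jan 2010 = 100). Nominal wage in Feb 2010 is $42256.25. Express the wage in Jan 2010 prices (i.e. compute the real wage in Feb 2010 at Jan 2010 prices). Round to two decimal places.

Real = Nominal ÷ (Index/100) = 42256.25 ÷ (123.3/100)
     = 42256.25 ÷ 1.233 = 34271.0868

34271.09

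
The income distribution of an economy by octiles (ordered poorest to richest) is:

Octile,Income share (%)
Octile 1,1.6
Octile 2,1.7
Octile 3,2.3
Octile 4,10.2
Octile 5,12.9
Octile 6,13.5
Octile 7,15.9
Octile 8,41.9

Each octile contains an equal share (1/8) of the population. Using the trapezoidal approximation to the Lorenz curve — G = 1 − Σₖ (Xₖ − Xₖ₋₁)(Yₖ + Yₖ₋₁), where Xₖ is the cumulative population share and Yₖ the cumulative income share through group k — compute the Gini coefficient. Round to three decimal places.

Cumulative income shares Yₖ: 0.0160, 0.0330, 0.0560, 0.1580, 0.2870, 0.4220, 0.5810, 1.0000
Σ (Xₖ−Xₖ₋₁)(Yₖ+Yₖ₋₁) = (1/8)(0.0160+0.0000) + (1/8)(0.0330+0.0160) + (1/8)(0.0560+0.0330) + (1/8)(0.1580+0.0560) + (1/8)(0.2870+0.1580) + (1/8)(0.4220+0.2870) + (1/8)(0.5810+0.4220) + (1/8)(1.0000+0.5810)
  = 0.0020 + 0.0061 + 0.0111 + 0.0267 + 0.0556 + 0.0886 + 0.1254 + 0.1976 = 0.5132
G = 1 − 0.5132 = 0.4868

0.487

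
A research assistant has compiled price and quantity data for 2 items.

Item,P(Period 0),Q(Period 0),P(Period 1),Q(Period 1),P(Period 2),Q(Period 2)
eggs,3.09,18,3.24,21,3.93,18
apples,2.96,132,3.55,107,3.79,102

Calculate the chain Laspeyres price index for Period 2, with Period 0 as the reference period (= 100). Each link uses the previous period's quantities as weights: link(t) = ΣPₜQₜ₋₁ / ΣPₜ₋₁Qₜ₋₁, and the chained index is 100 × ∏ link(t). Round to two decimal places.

128.64

Link Period 0→Period 1:
ΣP(Period 1)Q(Period 0) = 3.24×18 + 3.55×132 = 58.32 + 468.6 = 526.92
ΣP(Period 0)Q(Period 0) = 3.09×18 + 2.96×132 = 55.62 + 390.72 = 446.34
link = 526.92/446.34 = 1.180535
Link Period 1→Period 2:
ΣP(Period 2)Q(Period 1) = 3.93×21 + 3.79×107 = 82.53 + 405.53 = 488.06
ΣP(Period 1)Q(Period 1) = 3.24×21 + 3.55×107 = 68.04 + 379.85 = 447.89
link = 488.06/447.89 = 1.089687
Chained index = 100 × 1.180535 × 1.089687 = 128.6414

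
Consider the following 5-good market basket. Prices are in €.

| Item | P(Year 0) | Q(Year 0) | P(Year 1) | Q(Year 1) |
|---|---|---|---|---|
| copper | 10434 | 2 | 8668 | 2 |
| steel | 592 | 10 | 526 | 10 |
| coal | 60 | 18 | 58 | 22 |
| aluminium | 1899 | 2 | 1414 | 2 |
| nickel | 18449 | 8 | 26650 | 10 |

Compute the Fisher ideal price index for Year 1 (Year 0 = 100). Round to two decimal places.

134.59

Laspeyres component (base-period weights):
ΣP(Year 1)Q(Year 0) = 8668×2 + 526×10 + 58×18 + 1414×2 + 26650×8 = 17336 + 5260 + 1044 + 2828 + 213200 = 239668
ΣP(Year 0)Q(Year 0) = 10434×2 + 592×10 + 60×18 + 1899×2 + 18449×8 = 20868 + 5920 + 1080 + 3798 + 147592 = 179258
L = 239668 / 179258 × 100 = 133.7000
Paasche component (current-period weights):
ΣP(Year 1)Q(Year 1) = 8668×2 + 526×10 + 58×22 + 1414×2 + 26650×10 = 17336 + 5260 + 1276 + 2828 + 266500 = 293200
ΣP(Year 0)Q(Year 1) = 10434×2 + 592×10 + 60×22 + 1899×2 + 18449×10 = 20868 + 5920 + 1320 + 3798 + 184490 = 216396
P = 293200 / 216396 × 100 = 135.4923
Fisher = √(L × P) = √(133.7000 × 135.4923) = 134.5932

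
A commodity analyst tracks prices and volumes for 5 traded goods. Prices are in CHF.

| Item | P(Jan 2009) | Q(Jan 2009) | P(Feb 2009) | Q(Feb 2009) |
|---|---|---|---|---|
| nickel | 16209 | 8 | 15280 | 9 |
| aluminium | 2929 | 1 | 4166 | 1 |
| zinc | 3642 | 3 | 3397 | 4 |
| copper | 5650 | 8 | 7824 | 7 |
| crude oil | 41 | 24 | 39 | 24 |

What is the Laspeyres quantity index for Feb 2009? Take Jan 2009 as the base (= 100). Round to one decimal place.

Laspeyres quantity index uses base-period prices as weights.
ΣP(Jan 2009)·Q(Feb 2009) = 16209×9 + 2929×1 + 3642×4 + 5650×7 + 41×24 = 145881 + 2929 + 14568 + 39550 + 984 = 203912
ΣP(Jan 2009)·Q(Jan 2009) = 16209×8 + 2929×1 + 3642×3 + 5650×8 + 41×24 = 129672 + 2929 + 10926 + 45200 + 984 = 189711
Index = 203912 / 189711 × 100 = 107.4856

107.5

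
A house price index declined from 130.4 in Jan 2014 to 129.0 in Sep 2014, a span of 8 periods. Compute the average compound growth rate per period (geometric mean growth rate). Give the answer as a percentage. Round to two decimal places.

-0.13%

Growth factor = (129.0/130.4)^(1/8) = (0.989264)^(1/8) = 0.998652
Growth rate = 0.998652 − 1 = -0.001348 = -0.1348%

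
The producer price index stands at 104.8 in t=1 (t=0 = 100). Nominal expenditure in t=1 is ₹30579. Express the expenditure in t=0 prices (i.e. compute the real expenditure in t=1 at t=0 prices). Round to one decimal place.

29178.4

Real = Nominal ÷ (Index/100) = 30579 ÷ (104.8/100)
     = 30579 ÷ 1.048 = 29178.4351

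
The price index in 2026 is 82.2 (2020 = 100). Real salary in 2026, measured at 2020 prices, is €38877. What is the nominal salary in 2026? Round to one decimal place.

31956.9

Nominal = Real × (Index/100) = 38877 × (82.2/100)
        = 38877 × 0.822 = 31956.8940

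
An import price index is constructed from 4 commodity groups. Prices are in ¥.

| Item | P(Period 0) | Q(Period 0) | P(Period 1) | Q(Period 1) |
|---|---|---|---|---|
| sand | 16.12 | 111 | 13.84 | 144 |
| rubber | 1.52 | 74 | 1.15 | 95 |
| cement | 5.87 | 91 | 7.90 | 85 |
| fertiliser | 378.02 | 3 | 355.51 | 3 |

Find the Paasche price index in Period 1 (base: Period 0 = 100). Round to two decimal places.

93.69

Paasche price index uses current-period quantities as weights.
ΣP(Period 1)·Q(Period 1) = 13.84×144 + 1.15×95 + 7.90×85 + 355.51×3 = 1992.96 + 109.25 + 671.5 + 1066.53 = 3840.24
ΣP(Period 0)·Q(Period 1) = 16.12×144 + 1.52×95 + 5.87×85 + 378.02×3 = 2321.28 + 144.4 + 498.95 + 1134.06 = 4098.69
Index = 3840.24 / 4098.69 × 100 = 93.6943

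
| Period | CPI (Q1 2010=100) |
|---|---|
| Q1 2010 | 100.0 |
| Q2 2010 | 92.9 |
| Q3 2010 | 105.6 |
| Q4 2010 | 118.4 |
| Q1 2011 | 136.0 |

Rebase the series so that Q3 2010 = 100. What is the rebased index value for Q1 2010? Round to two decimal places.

Rebased(Q1 2010) = 100.0 / 105.6 × 100 = 94.6970

94.70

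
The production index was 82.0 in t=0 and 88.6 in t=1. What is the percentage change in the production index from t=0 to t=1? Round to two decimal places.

8.05%

Change = (88.6 − 82.0) / 82.0 × 100
       = 6.6 / 82.0 × 100 = 8.0488%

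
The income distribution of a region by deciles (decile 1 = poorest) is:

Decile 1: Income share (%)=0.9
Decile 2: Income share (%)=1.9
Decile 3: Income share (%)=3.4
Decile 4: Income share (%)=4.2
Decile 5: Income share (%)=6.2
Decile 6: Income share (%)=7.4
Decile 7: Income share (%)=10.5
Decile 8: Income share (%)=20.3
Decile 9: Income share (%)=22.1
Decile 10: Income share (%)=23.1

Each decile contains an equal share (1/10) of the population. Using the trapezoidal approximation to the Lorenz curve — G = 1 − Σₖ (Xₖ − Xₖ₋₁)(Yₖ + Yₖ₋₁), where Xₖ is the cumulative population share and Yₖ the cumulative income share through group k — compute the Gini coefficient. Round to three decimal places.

Cumulative income shares Yₖ: 0.0090, 0.0280, 0.0620, 0.1040, 0.1660, 0.2400, 0.3450, 0.5480, 0.7690, 1.0000
Σ (Xₖ−Xₖ₋₁)(Yₖ+Yₖ₋₁) = (1/10)(0.0090+0.0000) + (1/10)(0.0280+0.0090) + (1/10)(0.0620+0.0280) + (1/10)(0.1040+0.0620) + (1/10)(0.1660+0.1040) + (1/10)(0.2400+0.1660) + (1/10)(0.3450+0.2400) + (1/10)(0.5480+0.3450) + (1/10)(0.7690+0.5480) + (1/10)(1.0000+0.7690)
  = 0.0009 + 0.0037 + 0.0090 + 0.0166 + 0.0270 + 0.0406 + 0.0585 + 0.0893 + 0.1317 + 0.1769 = 0.5542
G = 1 − 0.5542 = 0.4458

0.446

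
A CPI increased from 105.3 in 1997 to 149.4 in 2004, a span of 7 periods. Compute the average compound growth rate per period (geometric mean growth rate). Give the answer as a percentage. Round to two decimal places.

Growth factor = (149.4/105.3)^(1/7) = (1.418803)^(1/7) = 1.051243
Growth rate = 1.051243 − 1 = 0.051243 = 5.1243%

5.12%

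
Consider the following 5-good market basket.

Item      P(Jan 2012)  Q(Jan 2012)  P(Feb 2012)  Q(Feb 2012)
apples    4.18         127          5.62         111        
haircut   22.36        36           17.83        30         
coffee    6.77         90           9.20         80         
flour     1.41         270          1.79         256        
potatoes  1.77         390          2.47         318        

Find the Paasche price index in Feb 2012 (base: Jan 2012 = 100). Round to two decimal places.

Paasche price index uses current-period quantities as weights.
ΣP(Feb 2012)·Q(Feb 2012) = 5.62×111 + 17.83×30 + 9.20×80 + 1.79×256 + 2.47×318 = 623.82 + 534.9 + 736 + 458.24 + 785.46 = 3138.42
ΣP(Jan 2012)·Q(Feb 2012) = 4.18×111 + 22.36×30 + 6.77×80 + 1.41×256 + 1.77×318 = 463.98 + 670.8 + 541.6 + 360.96 + 562.86 = 2600.2
Index = 3138.42 / 2600.2 × 100 = 120.6992

120.70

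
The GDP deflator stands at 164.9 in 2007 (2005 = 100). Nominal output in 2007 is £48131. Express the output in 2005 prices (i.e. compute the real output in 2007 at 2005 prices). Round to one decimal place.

Real = Nominal ÷ (Index/100) = 48131 ÷ (164.9/100)
     = 48131 ÷ 1.649 = 29187.9927

29188.0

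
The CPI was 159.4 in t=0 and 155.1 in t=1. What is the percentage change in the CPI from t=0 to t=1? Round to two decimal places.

-2.70%

Change = (155.1 − 159.4) / 159.4 × 100
       = -4.3 / 159.4 × 100 = -2.6976%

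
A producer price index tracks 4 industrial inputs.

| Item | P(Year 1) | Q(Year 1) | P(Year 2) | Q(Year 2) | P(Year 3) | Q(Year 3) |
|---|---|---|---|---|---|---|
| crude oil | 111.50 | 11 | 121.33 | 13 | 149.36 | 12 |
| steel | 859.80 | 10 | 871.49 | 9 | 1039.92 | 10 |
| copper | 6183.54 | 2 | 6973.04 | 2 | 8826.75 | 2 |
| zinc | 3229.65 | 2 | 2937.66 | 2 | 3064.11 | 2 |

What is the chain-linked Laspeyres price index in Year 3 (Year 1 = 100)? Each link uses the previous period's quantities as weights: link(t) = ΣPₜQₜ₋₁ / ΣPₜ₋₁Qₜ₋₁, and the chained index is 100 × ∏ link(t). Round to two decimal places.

Link Year 1→Year 2:
ΣP(Year 2)Q(Year 1) = 121.33×11 + 871.49×10 + 6973.04×2 + 2937.66×2 = 1334.63 + 8714.9 + 13946.08 + 5875.32 = 29870.93
ΣP(Year 1)Q(Year 1) = 111.50×11 + 859.80×10 + 6183.54×2 + 3229.65×2 = 1226.5 + 8598 + 12367.08 + 6459.3 = 28650.88
link = 29870.93/28650.88 = 1.042583
Link Year 2→Year 3:
ΣP(Year 3)Q(Year 2) = 149.36×13 + 1039.92×9 + 8826.75×2 + 3064.11×2 = 1941.68 + 9359.28 + 17653.5 + 6128.22 = 35082.68
ΣP(Year 2)Q(Year 2) = 121.33×13 + 871.49×9 + 6973.04×2 + 2937.66×2 = 1577.29 + 7843.41 + 13946.08 + 5875.32 = 29242.1
link = 35082.68/29242.1 = 1.199732
Chained index = 100 × 1.042583 × 1.199732 = 125.0820

125.08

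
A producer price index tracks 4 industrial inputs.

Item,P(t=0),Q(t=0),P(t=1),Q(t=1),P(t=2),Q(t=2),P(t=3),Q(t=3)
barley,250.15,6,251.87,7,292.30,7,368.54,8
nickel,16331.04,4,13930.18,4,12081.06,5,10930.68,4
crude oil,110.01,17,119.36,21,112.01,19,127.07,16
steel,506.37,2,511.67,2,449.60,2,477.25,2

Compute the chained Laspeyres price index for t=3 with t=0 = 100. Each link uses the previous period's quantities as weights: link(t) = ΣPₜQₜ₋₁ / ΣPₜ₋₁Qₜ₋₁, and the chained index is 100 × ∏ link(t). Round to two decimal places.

70.34

Link t=0→t=1:
ΣP(t=1)Q(t=0) = 251.87×6 + 13930.18×4 + 119.36×17 + 511.67×2 = 1511.22 + 55720.72 + 2029.12 + 1023.34 = 60284.4
ΣP(t=0)Q(t=0) = 250.15×6 + 16331.04×4 + 110.01×17 + 506.37×2 = 1500.9 + 65324.16 + 1870.17 + 1012.74 = 69707.97
link = 60284.4/69707.97 = 0.864814
Link t=1→t=2:
ΣP(t=2)Q(t=1) = 292.30×7 + 12081.06×4 + 112.01×21 + 449.60×2 = 2046.1 + 48324.24 + 2352.21 + 899.2 = 53621.75
ΣP(t=1)Q(t=1) = 251.87×7 + 13930.18×4 + 119.36×21 + 511.67×2 = 1763.09 + 55720.72 + 2506.56 + 1023.34 = 61013.71
link = 53621.75/61013.71 = 0.878848
Link t=2→t=3:
ΣP(t=3)Q(t=2) = 368.54×7 + 10930.68×5 + 127.07×19 + 477.25×2 = 2579.78 + 54653.4 + 2414.33 + 954.5 = 60602.01
ΣP(t=2)Q(t=2) = 292.30×7 + 12081.06×5 + 112.01×19 + 449.60×2 = 2046.1 + 60405.3 + 2128.19 + 899.2 = 65478.79
link = 60602.01/65478.79 = 0.925521
Chained index = 100 × 0.864814 × 0.878848 × 0.925521 = 70.3433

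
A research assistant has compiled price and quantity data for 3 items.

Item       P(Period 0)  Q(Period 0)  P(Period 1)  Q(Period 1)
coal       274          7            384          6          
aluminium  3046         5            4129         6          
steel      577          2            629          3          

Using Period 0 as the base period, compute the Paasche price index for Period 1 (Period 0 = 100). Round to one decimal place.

133.8

Paasche price index uses current-period quantities as weights.
ΣP(Period 1)·Q(Period 1) = 384×6 + 4129×6 + 629×3 = 2304 + 24774 + 1887 = 28965
ΣP(Period 0)·Q(Period 1) = 274×6 + 3046×6 + 577×3 = 1644 + 18276 + 1731 = 21651
Index = 28965 / 21651 × 100 = 133.7813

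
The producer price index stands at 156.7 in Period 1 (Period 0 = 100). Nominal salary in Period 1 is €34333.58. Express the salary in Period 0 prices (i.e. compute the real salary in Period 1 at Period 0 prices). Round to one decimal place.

Real = Nominal ÷ (Index/100) = 34333.58 ÷ (156.7/100)
     = 34333.58 ÷ 1.567 = 21910.3893

21910.4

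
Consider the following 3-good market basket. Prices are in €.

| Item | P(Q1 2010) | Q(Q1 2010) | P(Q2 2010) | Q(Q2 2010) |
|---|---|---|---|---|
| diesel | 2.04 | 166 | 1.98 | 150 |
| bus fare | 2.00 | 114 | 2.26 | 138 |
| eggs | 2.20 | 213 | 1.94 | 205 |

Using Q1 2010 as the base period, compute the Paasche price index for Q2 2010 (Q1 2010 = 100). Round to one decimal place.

Paasche price index uses current-period quantities as weights.
ΣP(Q2 2010)·Q(Q2 2010) = 1.98×150 + 2.26×138 + 1.94×205 = 297 + 311.88 + 397.7 = 1006.58
ΣP(Q1 2010)·Q(Q2 2010) = 2.04×150 + 2.00×138 + 2.20×205 = 306 + 276 + 451 = 1033
Index = 1006.58 / 1033 × 100 = 97.4424

97.4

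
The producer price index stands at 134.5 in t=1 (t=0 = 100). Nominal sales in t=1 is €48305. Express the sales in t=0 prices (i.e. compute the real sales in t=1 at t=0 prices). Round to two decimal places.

Real = Nominal ÷ (Index/100) = 48305 ÷ (134.5/100)
     = 48305 ÷ 1.345 = 35914.4981

35914.50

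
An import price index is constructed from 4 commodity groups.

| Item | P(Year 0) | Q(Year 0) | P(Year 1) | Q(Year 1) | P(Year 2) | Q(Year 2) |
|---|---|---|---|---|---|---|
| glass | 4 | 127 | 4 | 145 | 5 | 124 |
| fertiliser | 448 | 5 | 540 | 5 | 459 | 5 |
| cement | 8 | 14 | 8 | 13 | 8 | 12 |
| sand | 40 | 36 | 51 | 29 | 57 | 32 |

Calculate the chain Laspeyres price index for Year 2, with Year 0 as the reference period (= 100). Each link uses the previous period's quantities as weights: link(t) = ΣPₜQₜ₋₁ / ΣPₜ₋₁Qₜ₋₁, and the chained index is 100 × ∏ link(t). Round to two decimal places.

Link Year 0→Year 1:
ΣP(Year 1)Q(Year 0) = 4×127 + 540×5 + 8×14 + 51×36 = 508 + 2700 + 112 + 1836 = 5156
ΣP(Year 0)Q(Year 0) = 4×127 + 448×5 + 8×14 + 40×36 = 508 + 2240 + 112 + 1440 = 4300
link = 5156/4300 = 1.199070
Link Year 1→Year 2:
ΣP(Year 2)Q(Year 1) = 5×145 + 459×5 + 8×13 + 57×29 = 725 + 2295 + 104 + 1653 = 4777
ΣP(Year 1)Q(Year 1) = 4×145 + 540×5 + 8×13 + 51×29 = 580 + 2700 + 104 + 1479 = 4863
link = 4777/4863 = 0.982315
Chained index = 100 × 1.199070 × 0.982315 = 117.7865

117.79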